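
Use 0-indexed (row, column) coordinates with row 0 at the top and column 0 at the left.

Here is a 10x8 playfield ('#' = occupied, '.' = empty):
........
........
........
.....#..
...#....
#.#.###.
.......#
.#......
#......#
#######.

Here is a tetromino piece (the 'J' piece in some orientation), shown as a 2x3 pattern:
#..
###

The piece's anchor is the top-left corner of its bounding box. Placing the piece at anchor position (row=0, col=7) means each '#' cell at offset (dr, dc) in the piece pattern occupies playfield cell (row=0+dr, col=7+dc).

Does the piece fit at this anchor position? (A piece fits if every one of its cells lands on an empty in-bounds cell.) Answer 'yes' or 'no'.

Check each piece cell at anchor (0, 7):
  offset (0,0) -> (0,7): empty -> OK
  offset (1,0) -> (1,7): empty -> OK
  offset (1,1) -> (1,8): out of bounds -> FAIL
  offset (1,2) -> (1,9): out of bounds -> FAIL
All cells valid: no

Answer: no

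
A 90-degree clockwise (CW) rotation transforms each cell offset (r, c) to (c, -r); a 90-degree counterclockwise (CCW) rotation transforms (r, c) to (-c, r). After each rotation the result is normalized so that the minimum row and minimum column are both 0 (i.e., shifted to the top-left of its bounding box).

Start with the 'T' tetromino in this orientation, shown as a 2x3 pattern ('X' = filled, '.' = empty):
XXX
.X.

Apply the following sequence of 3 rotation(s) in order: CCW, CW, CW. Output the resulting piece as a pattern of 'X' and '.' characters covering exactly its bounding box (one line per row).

Start:
XXX
.X.
After rotation 1 (CCW):
X.
XX
X.
After rotation 2 (CW):
XXX
.X.
After rotation 3 (CW):
.X
XX
.X

Answer: .X
XX
.X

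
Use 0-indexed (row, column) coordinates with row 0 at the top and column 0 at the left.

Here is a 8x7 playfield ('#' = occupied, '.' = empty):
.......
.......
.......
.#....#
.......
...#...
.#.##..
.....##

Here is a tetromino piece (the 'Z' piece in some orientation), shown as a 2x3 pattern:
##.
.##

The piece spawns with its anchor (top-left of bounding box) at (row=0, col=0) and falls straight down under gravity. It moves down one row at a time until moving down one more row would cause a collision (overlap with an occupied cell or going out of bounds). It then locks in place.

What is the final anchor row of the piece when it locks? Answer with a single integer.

Spawn at (row=0, col=0). Try each row:
  row 0: fits
  row 1: fits
  row 2: blocked -> lock at row 1

Answer: 1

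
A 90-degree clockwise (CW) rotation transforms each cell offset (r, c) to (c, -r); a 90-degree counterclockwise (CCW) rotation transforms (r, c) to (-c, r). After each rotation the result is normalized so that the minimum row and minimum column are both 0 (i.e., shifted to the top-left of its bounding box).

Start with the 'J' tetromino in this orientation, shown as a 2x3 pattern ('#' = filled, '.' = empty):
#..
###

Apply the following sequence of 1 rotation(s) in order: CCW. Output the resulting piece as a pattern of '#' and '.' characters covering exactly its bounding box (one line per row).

Answer: .#
.#
##

Derivation:
Start:
#..
###
After rotation 1 (CCW):
.#
.#
##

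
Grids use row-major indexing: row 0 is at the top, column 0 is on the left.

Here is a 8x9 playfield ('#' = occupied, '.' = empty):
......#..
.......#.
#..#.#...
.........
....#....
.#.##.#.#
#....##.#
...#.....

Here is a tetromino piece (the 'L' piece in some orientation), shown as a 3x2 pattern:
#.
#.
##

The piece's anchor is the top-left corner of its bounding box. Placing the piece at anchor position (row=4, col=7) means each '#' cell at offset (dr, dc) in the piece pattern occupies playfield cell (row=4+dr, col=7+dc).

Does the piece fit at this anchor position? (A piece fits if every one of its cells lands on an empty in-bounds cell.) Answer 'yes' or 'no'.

Check each piece cell at anchor (4, 7):
  offset (0,0) -> (4,7): empty -> OK
  offset (1,0) -> (5,7): empty -> OK
  offset (2,0) -> (6,7): empty -> OK
  offset (2,1) -> (6,8): occupied ('#') -> FAIL
All cells valid: no

Answer: no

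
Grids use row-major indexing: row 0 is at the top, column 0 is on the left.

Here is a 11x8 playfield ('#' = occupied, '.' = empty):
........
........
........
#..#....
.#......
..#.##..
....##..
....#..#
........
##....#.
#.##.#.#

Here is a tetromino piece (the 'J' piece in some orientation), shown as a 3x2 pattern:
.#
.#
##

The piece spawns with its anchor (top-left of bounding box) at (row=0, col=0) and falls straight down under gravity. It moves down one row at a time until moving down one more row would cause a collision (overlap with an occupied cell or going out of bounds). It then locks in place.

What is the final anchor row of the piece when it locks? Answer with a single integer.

Answer: 0

Derivation:
Spawn at (row=0, col=0). Try each row:
  row 0: fits
  row 1: blocked -> lock at row 0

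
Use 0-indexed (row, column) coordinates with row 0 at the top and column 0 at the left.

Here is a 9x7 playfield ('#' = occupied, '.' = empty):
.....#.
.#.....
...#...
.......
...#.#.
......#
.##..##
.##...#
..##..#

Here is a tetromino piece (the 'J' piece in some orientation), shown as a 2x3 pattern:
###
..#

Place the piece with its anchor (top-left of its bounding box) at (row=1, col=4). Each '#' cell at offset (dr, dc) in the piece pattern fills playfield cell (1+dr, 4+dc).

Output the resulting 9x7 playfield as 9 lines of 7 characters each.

Fill (1+0,4+0) = (1,4)
Fill (1+0,4+1) = (1,5)
Fill (1+0,4+2) = (1,6)
Fill (1+1,4+2) = (2,6)

Answer: .....#.
.#..###
...#..#
.......
...#.#.
......#
.##..##
.##...#
..##..#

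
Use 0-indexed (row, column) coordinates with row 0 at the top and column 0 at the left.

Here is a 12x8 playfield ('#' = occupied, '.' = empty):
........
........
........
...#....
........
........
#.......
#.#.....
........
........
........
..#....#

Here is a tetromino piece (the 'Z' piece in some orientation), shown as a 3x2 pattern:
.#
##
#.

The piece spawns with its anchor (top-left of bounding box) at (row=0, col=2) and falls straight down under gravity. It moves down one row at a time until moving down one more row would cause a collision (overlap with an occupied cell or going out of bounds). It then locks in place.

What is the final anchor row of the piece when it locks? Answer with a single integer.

Spawn at (row=0, col=2). Try each row:
  row 0: fits
  row 1: fits
  row 2: blocked -> lock at row 1

Answer: 1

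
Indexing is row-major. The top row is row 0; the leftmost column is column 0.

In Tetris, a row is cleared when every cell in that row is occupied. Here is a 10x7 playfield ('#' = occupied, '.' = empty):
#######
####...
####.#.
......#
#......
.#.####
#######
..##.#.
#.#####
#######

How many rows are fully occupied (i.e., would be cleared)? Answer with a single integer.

Answer: 3

Derivation:
Check each row:
  row 0: 0 empty cells -> FULL (clear)
  row 1: 3 empty cells -> not full
  row 2: 2 empty cells -> not full
  row 3: 6 empty cells -> not full
  row 4: 6 empty cells -> not full
  row 5: 2 empty cells -> not full
  row 6: 0 empty cells -> FULL (clear)
  row 7: 4 empty cells -> not full
  row 8: 1 empty cell -> not full
  row 9: 0 empty cells -> FULL (clear)
Total rows cleared: 3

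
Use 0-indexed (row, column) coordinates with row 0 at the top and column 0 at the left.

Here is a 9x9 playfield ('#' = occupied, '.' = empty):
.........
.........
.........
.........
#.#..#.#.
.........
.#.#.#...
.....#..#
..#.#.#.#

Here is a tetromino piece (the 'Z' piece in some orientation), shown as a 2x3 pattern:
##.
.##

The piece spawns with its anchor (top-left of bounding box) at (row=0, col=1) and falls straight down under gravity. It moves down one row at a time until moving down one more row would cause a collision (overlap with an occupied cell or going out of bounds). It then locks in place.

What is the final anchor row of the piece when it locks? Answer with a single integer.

Answer: 2

Derivation:
Spawn at (row=0, col=1). Try each row:
  row 0: fits
  row 1: fits
  row 2: fits
  row 3: blocked -> lock at row 2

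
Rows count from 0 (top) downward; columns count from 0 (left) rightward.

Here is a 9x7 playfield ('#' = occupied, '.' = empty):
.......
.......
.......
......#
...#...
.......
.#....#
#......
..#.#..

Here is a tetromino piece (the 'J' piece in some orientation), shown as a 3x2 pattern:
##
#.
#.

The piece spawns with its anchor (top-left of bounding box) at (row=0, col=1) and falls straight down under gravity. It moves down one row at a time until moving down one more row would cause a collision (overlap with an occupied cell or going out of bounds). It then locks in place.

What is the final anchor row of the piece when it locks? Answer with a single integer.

Answer: 3

Derivation:
Spawn at (row=0, col=1). Try each row:
  row 0: fits
  row 1: fits
  row 2: fits
  row 3: fits
  row 4: blocked -> lock at row 3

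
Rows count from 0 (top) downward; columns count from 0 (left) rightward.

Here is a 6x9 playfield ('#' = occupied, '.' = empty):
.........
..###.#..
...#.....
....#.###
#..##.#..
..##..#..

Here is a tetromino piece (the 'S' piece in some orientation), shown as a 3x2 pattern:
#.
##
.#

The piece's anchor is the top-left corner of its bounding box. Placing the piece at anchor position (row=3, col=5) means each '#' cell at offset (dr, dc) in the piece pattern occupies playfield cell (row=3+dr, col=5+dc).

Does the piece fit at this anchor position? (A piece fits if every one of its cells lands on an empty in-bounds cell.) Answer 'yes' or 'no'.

Answer: no

Derivation:
Check each piece cell at anchor (3, 5):
  offset (0,0) -> (3,5): empty -> OK
  offset (1,0) -> (4,5): empty -> OK
  offset (1,1) -> (4,6): occupied ('#') -> FAIL
  offset (2,1) -> (5,6): occupied ('#') -> FAIL
All cells valid: no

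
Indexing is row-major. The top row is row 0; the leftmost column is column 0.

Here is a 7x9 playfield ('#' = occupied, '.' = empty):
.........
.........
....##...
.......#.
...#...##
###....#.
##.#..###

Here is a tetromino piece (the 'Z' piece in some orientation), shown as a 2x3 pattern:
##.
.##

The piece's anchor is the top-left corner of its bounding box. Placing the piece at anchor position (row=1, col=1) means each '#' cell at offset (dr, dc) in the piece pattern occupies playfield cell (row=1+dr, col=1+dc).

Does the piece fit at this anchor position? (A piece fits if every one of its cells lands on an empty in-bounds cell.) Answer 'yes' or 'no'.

Answer: yes

Derivation:
Check each piece cell at anchor (1, 1):
  offset (0,0) -> (1,1): empty -> OK
  offset (0,1) -> (1,2): empty -> OK
  offset (1,1) -> (2,2): empty -> OK
  offset (1,2) -> (2,3): empty -> OK
All cells valid: yes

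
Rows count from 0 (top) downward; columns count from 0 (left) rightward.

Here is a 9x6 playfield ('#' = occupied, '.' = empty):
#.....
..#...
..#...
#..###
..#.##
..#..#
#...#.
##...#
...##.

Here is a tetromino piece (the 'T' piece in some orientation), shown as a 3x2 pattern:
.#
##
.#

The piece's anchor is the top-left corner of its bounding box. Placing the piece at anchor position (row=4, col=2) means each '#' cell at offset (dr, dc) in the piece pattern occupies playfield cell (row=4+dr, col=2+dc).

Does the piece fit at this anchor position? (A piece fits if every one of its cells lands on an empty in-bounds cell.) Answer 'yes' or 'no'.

Check each piece cell at anchor (4, 2):
  offset (0,1) -> (4,3): empty -> OK
  offset (1,0) -> (5,2): occupied ('#') -> FAIL
  offset (1,1) -> (5,3): empty -> OK
  offset (2,1) -> (6,3): empty -> OK
All cells valid: no

Answer: no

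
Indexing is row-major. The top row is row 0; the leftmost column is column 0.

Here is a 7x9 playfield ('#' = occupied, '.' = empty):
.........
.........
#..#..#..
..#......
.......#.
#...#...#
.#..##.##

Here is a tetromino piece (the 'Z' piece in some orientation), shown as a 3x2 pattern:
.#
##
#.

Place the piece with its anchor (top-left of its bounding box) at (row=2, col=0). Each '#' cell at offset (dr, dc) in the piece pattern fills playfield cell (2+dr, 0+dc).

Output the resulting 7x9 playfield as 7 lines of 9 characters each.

Answer: .........
.........
##.#..#..
###......
#......#.
#...#...#
.#..##.##

Derivation:
Fill (2+0,0+1) = (2,1)
Fill (2+1,0+0) = (3,0)
Fill (2+1,0+1) = (3,1)
Fill (2+2,0+0) = (4,0)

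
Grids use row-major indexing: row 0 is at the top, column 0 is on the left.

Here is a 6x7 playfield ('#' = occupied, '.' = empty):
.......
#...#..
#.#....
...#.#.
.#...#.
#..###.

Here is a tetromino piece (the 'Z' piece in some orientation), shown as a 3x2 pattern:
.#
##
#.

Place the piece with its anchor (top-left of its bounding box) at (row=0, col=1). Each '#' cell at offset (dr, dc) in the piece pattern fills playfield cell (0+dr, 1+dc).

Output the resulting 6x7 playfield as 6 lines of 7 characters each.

Fill (0+0,1+1) = (0,2)
Fill (0+1,1+0) = (1,1)
Fill (0+1,1+1) = (1,2)
Fill (0+2,1+0) = (2,1)

Answer: ..#....
###.#..
###....
...#.#.
.#...#.
#..###.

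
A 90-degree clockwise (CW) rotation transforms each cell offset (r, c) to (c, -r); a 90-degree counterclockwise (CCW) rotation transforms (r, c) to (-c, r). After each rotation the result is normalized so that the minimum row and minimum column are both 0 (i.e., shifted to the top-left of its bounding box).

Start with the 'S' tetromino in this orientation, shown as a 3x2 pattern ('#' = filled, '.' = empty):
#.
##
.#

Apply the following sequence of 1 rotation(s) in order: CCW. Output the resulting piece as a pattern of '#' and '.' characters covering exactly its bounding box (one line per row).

Start:
#.
##
.#
After rotation 1 (CCW):
.##
##.

Answer: .##
##.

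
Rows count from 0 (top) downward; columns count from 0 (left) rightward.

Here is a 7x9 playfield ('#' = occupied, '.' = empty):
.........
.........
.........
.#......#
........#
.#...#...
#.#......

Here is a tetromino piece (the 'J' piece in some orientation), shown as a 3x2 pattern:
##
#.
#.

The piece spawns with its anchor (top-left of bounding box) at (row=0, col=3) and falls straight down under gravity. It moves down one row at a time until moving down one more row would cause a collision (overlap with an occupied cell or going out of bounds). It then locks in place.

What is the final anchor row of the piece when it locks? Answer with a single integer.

Spawn at (row=0, col=3). Try each row:
  row 0: fits
  row 1: fits
  row 2: fits
  row 3: fits
  row 4: fits
  row 5: blocked -> lock at row 4

Answer: 4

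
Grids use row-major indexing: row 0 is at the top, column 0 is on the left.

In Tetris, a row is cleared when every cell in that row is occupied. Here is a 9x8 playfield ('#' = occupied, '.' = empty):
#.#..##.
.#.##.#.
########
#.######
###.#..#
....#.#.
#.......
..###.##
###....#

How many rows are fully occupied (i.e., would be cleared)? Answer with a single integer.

Check each row:
  row 0: 4 empty cells -> not full
  row 1: 4 empty cells -> not full
  row 2: 0 empty cells -> FULL (clear)
  row 3: 1 empty cell -> not full
  row 4: 3 empty cells -> not full
  row 5: 6 empty cells -> not full
  row 6: 7 empty cells -> not full
  row 7: 3 empty cells -> not full
  row 8: 4 empty cells -> not full
Total rows cleared: 1

Answer: 1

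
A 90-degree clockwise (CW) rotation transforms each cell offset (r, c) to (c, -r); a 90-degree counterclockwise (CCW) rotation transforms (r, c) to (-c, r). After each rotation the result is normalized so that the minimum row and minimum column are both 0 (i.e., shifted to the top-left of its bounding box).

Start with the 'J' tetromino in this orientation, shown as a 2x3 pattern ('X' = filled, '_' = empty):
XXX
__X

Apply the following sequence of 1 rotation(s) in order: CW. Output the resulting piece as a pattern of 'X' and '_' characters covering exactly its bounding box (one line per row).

Answer: _X
_X
XX

Derivation:
Start:
XXX
__X
After rotation 1 (CW):
_X
_X
XX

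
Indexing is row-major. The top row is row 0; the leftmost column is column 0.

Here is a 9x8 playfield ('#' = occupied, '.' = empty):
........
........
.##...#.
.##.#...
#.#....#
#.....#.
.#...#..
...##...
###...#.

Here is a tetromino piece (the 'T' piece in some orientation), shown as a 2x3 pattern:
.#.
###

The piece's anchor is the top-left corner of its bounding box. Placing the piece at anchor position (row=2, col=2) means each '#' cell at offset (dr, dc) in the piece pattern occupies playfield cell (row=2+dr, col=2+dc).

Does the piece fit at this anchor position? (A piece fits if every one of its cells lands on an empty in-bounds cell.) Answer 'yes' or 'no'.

Check each piece cell at anchor (2, 2):
  offset (0,1) -> (2,3): empty -> OK
  offset (1,0) -> (3,2): occupied ('#') -> FAIL
  offset (1,1) -> (3,3): empty -> OK
  offset (1,2) -> (3,4): occupied ('#') -> FAIL
All cells valid: no

Answer: no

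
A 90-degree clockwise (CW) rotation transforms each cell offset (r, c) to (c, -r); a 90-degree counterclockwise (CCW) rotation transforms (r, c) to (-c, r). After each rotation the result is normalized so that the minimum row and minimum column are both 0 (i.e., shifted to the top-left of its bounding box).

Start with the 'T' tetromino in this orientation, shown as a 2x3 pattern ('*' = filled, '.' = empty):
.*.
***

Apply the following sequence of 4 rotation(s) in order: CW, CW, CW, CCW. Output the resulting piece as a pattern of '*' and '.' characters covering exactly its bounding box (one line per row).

Start:
.*.
***
After rotation 1 (CW):
*.
**
*.
After rotation 2 (CW):
***
.*.
After rotation 3 (CW):
.*
**
.*
After rotation 4 (CCW):
***
.*.

Answer: ***
.*.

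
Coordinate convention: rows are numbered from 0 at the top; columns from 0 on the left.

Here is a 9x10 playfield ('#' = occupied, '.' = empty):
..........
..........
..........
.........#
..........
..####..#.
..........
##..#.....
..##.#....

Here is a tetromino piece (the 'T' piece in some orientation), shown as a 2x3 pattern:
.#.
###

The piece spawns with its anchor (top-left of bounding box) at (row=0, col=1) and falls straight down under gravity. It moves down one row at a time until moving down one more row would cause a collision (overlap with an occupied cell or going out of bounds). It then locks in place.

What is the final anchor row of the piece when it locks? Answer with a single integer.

Spawn at (row=0, col=1). Try each row:
  row 0: fits
  row 1: fits
  row 2: fits
  row 3: fits
  row 4: blocked -> lock at row 3

Answer: 3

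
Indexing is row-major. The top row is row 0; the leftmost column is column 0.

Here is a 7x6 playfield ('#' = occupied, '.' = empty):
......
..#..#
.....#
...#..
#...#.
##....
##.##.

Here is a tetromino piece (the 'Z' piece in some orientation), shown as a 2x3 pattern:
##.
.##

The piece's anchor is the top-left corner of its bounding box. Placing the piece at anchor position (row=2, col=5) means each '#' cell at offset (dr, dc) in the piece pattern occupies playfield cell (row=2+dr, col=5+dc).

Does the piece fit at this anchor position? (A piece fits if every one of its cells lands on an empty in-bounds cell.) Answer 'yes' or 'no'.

Answer: no

Derivation:
Check each piece cell at anchor (2, 5):
  offset (0,0) -> (2,5): occupied ('#') -> FAIL
  offset (0,1) -> (2,6): out of bounds -> FAIL
  offset (1,1) -> (3,6): out of bounds -> FAIL
  offset (1,2) -> (3,7): out of bounds -> FAIL
All cells valid: no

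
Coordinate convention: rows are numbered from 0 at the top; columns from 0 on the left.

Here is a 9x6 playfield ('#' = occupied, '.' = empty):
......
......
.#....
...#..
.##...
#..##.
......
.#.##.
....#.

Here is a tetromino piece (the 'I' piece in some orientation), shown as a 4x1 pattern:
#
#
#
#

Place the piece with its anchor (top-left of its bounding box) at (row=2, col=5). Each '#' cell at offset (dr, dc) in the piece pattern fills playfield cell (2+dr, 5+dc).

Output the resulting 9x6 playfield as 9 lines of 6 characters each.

Answer: ......
......
.#...#
...#.#
.##..#
#..###
......
.#.##.
....#.

Derivation:
Fill (2+0,5+0) = (2,5)
Fill (2+1,5+0) = (3,5)
Fill (2+2,5+0) = (4,5)
Fill (2+3,5+0) = (5,5)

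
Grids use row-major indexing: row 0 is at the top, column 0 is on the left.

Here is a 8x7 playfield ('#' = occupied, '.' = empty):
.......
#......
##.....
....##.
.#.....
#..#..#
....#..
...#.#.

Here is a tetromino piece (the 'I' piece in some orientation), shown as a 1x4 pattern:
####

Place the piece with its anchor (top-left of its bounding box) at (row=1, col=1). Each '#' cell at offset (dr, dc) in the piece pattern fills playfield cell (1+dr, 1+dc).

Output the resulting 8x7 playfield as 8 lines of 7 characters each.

Answer: .......
#####..
##.....
....##.
.#.....
#..#..#
....#..
...#.#.

Derivation:
Fill (1+0,1+0) = (1,1)
Fill (1+0,1+1) = (1,2)
Fill (1+0,1+2) = (1,3)
Fill (1+0,1+3) = (1,4)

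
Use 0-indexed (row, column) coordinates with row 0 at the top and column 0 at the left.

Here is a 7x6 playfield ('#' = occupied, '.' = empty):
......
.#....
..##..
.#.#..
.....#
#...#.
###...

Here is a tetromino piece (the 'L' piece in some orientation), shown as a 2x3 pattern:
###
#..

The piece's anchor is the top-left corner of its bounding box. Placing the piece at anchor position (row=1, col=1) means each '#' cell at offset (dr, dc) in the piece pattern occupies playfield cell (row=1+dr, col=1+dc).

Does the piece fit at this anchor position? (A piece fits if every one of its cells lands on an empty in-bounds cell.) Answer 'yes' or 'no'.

Answer: no

Derivation:
Check each piece cell at anchor (1, 1):
  offset (0,0) -> (1,1): occupied ('#') -> FAIL
  offset (0,1) -> (1,2): empty -> OK
  offset (0,2) -> (1,3): empty -> OK
  offset (1,0) -> (2,1): empty -> OK
All cells valid: no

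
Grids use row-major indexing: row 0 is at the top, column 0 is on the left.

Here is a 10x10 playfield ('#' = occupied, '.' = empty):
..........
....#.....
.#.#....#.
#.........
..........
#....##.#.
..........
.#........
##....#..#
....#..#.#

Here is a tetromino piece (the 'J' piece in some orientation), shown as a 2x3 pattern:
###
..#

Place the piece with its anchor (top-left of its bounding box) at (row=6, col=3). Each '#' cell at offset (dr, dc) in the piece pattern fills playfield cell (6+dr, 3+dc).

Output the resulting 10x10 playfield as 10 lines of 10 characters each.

Answer: ..........
....#.....
.#.#....#.
#.........
..........
#....##.#.
...###....
.#...#....
##....#..#
....#..#.#

Derivation:
Fill (6+0,3+0) = (6,3)
Fill (6+0,3+1) = (6,4)
Fill (6+0,3+2) = (6,5)
Fill (6+1,3+2) = (7,5)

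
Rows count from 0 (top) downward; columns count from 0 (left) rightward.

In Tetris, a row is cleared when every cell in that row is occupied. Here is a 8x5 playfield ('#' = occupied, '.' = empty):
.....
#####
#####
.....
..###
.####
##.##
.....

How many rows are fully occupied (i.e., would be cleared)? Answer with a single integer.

Answer: 2

Derivation:
Check each row:
  row 0: 5 empty cells -> not full
  row 1: 0 empty cells -> FULL (clear)
  row 2: 0 empty cells -> FULL (clear)
  row 3: 5 empty cells -> not full
  row 4: 2 empty cells -> not full
  row 5: 1 empty cell -> not full
  row 6: 1 empty cell -> not full
  row 7: 5 empty cells -> not full
Total rows cleared: 2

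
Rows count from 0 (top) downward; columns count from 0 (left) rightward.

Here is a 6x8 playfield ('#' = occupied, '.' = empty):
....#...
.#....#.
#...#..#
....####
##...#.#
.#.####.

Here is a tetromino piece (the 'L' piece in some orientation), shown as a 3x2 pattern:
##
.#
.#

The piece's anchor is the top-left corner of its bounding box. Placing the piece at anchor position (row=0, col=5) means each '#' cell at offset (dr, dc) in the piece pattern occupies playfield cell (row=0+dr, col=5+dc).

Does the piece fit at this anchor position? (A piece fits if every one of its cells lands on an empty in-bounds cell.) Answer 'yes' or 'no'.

Check each piece cell at anchor (0, 5):
  offset (0,0) -> (0,5): empty -> OK
  offset (0,1) -> (0,6): empty -> OK
  offset (1,1) -> (1,6): occupied ('#') -> FAIL
  offset (2,1) -> (2,6): empty -> OK
All cells valid: no

Answer: no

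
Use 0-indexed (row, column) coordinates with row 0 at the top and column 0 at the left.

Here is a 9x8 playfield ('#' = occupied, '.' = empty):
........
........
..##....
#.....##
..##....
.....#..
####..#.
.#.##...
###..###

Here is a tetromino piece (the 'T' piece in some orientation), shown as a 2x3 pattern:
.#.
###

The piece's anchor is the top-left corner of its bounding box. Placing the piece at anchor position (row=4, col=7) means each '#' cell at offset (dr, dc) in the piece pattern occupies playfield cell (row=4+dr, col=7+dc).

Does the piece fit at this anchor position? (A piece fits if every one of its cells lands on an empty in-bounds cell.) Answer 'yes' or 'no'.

Answer: no

Derivation:
Check each piece cell at anchor (4, 7):
  offset (0,1) -> (4,8): out of bounds -> FAIL
  offset (1,0) -> (5,7): empty -> OK
  offset (1,1) -> (5,8): out of bounds -> FAIL
  offset (1,2) -> (5,9): out of bounds -> FAIL
All cells valid: no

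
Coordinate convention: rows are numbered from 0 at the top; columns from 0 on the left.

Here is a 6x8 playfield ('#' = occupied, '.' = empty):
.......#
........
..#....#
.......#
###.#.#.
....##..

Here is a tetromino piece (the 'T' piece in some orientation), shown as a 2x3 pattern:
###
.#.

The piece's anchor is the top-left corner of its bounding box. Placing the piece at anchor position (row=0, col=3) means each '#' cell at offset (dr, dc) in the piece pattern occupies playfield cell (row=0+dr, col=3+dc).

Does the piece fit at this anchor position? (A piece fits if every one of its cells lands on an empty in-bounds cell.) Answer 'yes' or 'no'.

Answer: yes

Derivation:
Check each piece cell at anchor (0, 3):
  offset (0,0) -> (0,3): empty -> OK
  offset (0,1) -> (0,4): empty -> OK
  offset (0,2) -> (0,5): empty -> OK
  offset (1,1) -> (1,4): empty -> OK
All cells valid: yes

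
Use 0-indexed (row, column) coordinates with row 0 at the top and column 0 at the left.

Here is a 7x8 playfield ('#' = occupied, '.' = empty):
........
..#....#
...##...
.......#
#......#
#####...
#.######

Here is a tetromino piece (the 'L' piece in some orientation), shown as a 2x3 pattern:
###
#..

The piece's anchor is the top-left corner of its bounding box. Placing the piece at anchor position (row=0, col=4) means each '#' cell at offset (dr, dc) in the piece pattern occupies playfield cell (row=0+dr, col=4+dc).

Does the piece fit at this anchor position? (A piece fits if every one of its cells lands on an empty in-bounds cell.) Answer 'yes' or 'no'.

Check each piece cell at anchor (0, 4):
  offset (0,0) -> (0,4): empty -> OK
  offset (0,1) -> (0,5): empty -> OK
  offset (0,2) -> (0,6): empty -> OK
  offset (1,0) -> (1,4): empty -> OK
All cells valid: yes

Answer: yes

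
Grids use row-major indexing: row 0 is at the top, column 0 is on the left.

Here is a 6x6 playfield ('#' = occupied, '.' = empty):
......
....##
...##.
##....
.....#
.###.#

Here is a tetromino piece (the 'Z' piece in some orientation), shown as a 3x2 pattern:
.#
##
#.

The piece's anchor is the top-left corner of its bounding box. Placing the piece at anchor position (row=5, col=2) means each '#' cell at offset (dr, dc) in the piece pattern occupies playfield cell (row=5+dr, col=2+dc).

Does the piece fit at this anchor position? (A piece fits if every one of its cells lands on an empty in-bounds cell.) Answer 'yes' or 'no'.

Answer: no

Derivation:
Check each piece cell at anchor (5, 2):
  offset (0,1) -> (5,3): occupied ('#') -> FAIL
  offset (1,0) -> (6,2): out of bounds -> FAIL
  offset (1,1) -> (6,3): out of bounds -> FAIL
  offset (2,0) -> (7,2): out of bounds -> FAIL
All cells valid: no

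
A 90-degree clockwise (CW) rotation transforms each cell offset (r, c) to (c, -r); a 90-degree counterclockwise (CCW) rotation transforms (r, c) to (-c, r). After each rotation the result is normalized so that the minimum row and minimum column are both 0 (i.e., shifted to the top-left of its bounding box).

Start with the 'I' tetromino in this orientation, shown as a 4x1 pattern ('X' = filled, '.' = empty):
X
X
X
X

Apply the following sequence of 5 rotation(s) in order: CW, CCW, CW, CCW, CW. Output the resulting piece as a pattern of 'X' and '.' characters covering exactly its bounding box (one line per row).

Answer: XXXX

Derivation:
Start:
X
X
X
X
After rotation 1 (CW):
XXXX
After rotation 2 (CCW):
X
X
X
X
After rotation 3 (CW):
XXXX
After rotation 4 (CCW):
X
X
X
X
After rotation 5 (CW):
XXXX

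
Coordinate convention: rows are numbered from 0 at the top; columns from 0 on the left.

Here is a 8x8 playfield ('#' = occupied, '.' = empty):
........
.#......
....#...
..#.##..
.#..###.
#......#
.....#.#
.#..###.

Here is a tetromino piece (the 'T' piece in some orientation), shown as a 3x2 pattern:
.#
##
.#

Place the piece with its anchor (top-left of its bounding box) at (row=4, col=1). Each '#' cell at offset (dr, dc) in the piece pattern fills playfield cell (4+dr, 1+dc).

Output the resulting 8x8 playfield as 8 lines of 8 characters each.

Answer: ........
.#......
....#...
..#.##..
.##.###.
###....#
..#..#.#
.#..###.

Derivation:
Fill (4+0,1+1) = (4,2)
Fill (4+1,1+0) = (5,1)
Fill (4+1,1+1) = (5,2)
Fill (4+2,1+1) = (6,2)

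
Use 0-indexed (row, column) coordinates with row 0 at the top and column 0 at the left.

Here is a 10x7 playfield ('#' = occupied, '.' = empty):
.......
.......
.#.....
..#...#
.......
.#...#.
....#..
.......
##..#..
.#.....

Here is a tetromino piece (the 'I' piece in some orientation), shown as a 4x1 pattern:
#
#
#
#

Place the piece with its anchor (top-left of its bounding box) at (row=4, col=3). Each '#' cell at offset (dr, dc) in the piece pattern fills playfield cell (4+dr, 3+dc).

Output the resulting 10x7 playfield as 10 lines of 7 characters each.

Answer: .......
.......
.#.....
..#...#
...#...
.#.#.#.
...##..
...#...
##..#..
.#.....

Derivation:
Fill (4+0,3+0) = (4,3)
Fill (4+1,3+0) = (5,3)
Fill (4+2,3+0) = (6,3)
Fill (4+3,3+0) = (7,3)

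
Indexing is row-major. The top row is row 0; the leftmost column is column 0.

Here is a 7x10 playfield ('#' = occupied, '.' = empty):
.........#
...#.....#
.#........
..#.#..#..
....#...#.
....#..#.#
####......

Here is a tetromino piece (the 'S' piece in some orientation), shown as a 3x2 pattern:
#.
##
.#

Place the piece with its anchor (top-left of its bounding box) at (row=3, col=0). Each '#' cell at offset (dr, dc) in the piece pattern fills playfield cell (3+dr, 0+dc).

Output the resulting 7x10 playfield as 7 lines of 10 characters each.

Answer: .........#
...#.....#
.#........
#.#.#..#..
##..#...#.
.#..#..#.#
####......

Derivation:
Fill (3+0,0+0) = (3,0)
Fill (3+1,0+0) = (4,0)
Fill (3+1,0+1) = (4,1)
Fill (3+2,0+1) = (5,1)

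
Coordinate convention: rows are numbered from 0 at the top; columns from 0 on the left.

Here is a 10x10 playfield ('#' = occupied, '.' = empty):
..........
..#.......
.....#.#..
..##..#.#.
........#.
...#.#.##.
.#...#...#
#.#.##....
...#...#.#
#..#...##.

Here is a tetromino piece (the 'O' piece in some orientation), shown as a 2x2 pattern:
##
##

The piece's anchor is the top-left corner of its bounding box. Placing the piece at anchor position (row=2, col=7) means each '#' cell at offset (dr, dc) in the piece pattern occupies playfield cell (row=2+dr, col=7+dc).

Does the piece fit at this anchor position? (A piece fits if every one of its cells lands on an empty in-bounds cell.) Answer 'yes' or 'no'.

Answer: no

Derivation:
Check each piece cell at anchor (2, 7):
  offset (0,0) -> (2,7): occupied ('#') -> FAIL
  offset (0,1) -> (2,8): empty -> OK
  offset (1,0) -> (3,7): empty -> OK
  offset (1,1) -> (3,8): occupied ('#') -> FAIL
All cells valid: no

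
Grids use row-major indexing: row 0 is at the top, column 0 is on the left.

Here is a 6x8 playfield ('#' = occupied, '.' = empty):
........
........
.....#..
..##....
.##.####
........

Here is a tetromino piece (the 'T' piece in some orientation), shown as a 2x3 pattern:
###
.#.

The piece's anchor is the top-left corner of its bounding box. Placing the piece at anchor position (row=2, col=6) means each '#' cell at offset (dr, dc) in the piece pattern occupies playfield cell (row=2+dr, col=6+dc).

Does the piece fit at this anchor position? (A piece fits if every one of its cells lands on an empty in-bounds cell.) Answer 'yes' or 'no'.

Check each piece cell at anchor (2, 6):
  offset (0,0) -> (2,6): empty -> OK
  offset (0,1) -> (2,7): empty -> OK
  offset (0,2) -> (2,8): out of bounds -> FAIL
  offset (1,1) -> (3,7): empty -> OK
All cells valid: no

Answer: no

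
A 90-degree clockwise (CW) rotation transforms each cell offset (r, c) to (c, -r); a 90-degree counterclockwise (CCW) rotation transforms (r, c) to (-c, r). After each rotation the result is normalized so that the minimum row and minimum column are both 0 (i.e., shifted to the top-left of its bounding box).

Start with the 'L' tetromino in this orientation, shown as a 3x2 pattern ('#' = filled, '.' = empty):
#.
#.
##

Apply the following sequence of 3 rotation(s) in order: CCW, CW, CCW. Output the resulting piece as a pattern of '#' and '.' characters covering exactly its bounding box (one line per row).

Start:
#.
#.
##
After rotation 1 (CCW):
..#
###
After rotation 2 (CW):
#.
#.
##
After rotation 3 (CCW):
..#
###

Answer: ..#
###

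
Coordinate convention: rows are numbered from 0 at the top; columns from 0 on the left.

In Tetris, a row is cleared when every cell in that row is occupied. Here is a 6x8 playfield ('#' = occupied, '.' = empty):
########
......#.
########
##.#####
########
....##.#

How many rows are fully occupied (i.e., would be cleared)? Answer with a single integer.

Check each row:
  row 0: 0 empty cells -> FULL (clear)
  row 1: 7 empty cells -> not full
  row 2: 0 empty cells -> FULL (clear)
  row 3: 1 empty cell -> not full
  row 4: 0 empty cells -> FULL (clear)
  row 5: 5 empty cells -> not full
Total rows cleared: 3

Answer: 3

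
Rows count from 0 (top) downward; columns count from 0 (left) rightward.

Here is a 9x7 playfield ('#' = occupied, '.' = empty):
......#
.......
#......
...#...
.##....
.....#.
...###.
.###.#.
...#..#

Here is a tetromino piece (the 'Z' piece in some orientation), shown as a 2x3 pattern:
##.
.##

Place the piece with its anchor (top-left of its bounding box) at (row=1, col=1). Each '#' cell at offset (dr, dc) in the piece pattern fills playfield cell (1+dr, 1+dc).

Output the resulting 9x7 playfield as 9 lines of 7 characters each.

Answer: ......#
.##....
#.##...
...#...
.##....
.....#.
...###.
.###.#.
...#..#

Derivation:
Fill (1+0,1+0) = (1,1)
Fill (1+0,1+1) = (1,2)
Fill (1+1,1+1) = (2,2)
Fill (1+1,1+2) = (2,3)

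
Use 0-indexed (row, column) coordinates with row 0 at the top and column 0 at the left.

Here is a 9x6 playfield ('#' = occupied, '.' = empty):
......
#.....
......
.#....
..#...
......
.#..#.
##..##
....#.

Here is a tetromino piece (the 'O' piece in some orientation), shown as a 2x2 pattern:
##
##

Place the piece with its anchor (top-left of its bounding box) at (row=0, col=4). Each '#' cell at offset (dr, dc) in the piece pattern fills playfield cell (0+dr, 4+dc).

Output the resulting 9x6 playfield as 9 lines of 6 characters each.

Answer: ....##
#...##
......
.#....
..#...
......
.#..#.
##..##
....#.

Derivation:
Fill (0+0,4+0) = (0,4)
Fill (0+0,4+1) = (0,5)
Fill (0+1,4+0) = (1,4)
Fill (0+1,4+1) = (1,5)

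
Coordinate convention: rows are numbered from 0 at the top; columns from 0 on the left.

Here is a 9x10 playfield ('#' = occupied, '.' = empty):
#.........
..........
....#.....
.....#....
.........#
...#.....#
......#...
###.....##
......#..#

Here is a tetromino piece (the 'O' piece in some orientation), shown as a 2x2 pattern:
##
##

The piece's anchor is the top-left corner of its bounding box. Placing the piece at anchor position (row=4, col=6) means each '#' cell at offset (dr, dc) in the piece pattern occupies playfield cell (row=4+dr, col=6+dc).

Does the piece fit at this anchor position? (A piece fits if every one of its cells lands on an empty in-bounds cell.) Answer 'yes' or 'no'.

Check each piece cell at anchor (4, 6):
  offset (0,0) -> (4,6): empty -> OK
  offset (0,1) -> (4,7): empty -> OK
  offset (1,0) -> (5,6): empty -> OK
  offset (1,1) -> (5,7): empty -> OK
All cells valid: yes

Answer: yes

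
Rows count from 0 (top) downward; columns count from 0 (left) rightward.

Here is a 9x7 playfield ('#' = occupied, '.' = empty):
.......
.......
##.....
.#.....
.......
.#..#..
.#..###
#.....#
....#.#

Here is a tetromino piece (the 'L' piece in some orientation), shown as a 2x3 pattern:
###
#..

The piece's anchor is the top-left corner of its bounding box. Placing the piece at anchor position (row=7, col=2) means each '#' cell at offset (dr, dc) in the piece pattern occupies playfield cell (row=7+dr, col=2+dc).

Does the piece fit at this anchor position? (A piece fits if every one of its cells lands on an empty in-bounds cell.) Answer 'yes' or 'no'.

Check each piece cell at anchor (7, 2):
  offset (0,0) -> (7,2): empty -> OK
  offset (0,1) -> (7,3): empty -> OK
  offset (0,2) -> (7,4): empty -> OK
  offset (1,0) -> (8,2): empty -> OK
All cells valid: yes

Answer: yes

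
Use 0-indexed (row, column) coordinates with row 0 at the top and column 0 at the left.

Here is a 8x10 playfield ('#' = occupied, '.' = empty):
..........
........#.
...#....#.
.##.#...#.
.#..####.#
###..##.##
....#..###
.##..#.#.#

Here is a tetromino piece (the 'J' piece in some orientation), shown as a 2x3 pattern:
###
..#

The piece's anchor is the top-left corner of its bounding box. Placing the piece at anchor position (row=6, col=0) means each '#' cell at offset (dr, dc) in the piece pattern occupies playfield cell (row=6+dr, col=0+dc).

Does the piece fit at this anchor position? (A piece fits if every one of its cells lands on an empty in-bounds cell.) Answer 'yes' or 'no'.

Check each piece cell at anchor (6, 0):
  offset (0,0) -> (6,0): empty -> OK
  offset (0,1) -> (6,1): empty -> OK
  offset (0,2) -> (6,2): empty -> OK
  offset (1,2) -> (7,2): occupied ('#') -> FAIL
All cells valid: no

Answer: no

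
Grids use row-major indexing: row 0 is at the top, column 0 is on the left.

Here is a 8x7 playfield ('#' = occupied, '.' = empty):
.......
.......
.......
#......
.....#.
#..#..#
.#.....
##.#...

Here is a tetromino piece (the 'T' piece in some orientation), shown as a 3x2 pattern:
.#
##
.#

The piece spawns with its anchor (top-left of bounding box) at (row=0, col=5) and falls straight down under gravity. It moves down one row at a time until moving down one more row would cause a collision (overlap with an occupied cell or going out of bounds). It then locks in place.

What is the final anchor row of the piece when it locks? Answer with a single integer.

Spawn at (row=0, col=5). Try each row:
  row 0: fits
  row 1: fits
  row 2: fits
  row 3: blocked -> lock at row 2

Answer: 2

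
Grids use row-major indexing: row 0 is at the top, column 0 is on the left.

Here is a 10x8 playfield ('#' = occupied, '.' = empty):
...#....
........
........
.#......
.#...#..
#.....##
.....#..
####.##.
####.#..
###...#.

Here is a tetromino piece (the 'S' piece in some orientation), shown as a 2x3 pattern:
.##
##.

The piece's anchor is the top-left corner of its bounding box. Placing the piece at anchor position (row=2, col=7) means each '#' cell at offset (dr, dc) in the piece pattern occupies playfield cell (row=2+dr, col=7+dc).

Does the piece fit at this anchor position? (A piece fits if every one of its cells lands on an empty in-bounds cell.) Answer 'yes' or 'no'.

Check each piece cell at anchor (2, 7):
  offset (0,1) -> (2,8): out of bounds -> FAIL
  offset (0,2) -> (2,9): out of bounds -> FAIL
  offset (1,0) -> (3,7): empty -> OK
  offset (1,1) -> (3,8): out of bounds -> FAIL
All cells valid: no

Answer: no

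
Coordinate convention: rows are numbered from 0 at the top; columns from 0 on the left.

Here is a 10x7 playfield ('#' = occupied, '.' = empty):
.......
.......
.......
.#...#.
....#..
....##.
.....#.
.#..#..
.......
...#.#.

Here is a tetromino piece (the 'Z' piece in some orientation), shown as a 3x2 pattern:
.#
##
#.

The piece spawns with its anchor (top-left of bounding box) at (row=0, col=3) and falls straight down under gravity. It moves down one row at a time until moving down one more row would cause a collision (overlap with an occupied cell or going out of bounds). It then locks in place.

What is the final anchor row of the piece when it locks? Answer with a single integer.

Answer: 2

Derivation:
Spawn at (row=0, col=3). Try each row:
  row 0: fits
  row 1: fits
  row 2: fits
  row 3: blocked -> lock at row 2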